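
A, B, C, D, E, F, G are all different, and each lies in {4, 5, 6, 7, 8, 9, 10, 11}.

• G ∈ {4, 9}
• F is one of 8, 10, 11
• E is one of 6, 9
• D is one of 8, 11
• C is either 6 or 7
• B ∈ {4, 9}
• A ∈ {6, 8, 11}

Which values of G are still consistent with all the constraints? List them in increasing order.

The 7 variables draw from only 7 values {4, 6, 7, 8, 9, 10, 11}, so each is used; only C can be 7, hence C = 7.
The 6 still-open variables draw from only 6 values {4, 6, 8, 9, 10, 11}, so each is used; only F can be 10, hence F = 10.
B and G between them cover only {4, 9} — a naked pair. Remove those values from E.
E must be 6 (only option left). So A can't be 6.
No further eliminations apply; G can still be any of 4, 9.

4, 9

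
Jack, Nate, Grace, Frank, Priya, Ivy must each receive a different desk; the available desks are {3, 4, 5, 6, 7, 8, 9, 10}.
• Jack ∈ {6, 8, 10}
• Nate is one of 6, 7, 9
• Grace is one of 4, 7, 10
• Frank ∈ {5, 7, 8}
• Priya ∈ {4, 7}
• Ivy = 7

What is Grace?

Ivy has just one choice, so Ivy = 7. Remove 7 from Nate, Grace, Frank, Priya.
That leaves Priya = 4. Eliminate 4 elsewhere: Grace.
So Grace = 10.

10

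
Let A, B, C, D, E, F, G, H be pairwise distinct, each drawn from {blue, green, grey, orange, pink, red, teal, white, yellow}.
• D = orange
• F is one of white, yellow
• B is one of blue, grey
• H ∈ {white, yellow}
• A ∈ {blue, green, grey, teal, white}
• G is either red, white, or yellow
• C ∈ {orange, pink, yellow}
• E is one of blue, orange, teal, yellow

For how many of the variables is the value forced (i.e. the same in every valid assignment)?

3

D must be orange (only option left). Strike orange from C, E.
F and H between them cover only {white, yellow} — a naked pair. Remove those values from A, C, E, G.
C must be pink (only option left).
That leaves G = red.
Determined: C=pink, D=orange, G=red. The other variables each still have more than one consistent value. That makes 3.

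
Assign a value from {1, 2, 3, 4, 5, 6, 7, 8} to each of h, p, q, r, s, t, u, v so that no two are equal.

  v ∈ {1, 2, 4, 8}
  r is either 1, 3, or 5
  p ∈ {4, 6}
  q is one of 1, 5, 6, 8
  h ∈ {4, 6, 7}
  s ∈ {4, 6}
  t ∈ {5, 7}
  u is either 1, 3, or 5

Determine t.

Among the 8 variables, 2 fits only v (and all 8 values in {1, 2, 3, 4, 5, 6, 7, 8} must be used), so v = 2.
Among the 7 still-open variables, 8 fits only q (and all 7 values in {1, 3, 4, 5, 6, 7, 8} must be used), so q = 8.
p and s between them cover only {4, 6} — a naked pair. Remove those values from h.
h must be 7 (only option left). Eliminate 7 elsewhere: t.
So t = 5.

5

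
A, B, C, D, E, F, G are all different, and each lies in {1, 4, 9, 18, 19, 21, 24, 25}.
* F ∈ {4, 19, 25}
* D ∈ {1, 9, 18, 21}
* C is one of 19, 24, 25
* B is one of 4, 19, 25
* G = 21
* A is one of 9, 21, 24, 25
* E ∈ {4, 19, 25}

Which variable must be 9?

A

G has just one choice, so G = 21. Strike 21 from A, D.
B, E, F share exactly the 3 values {4, 19, 25}; by pigeonhole those values go to them, so strike 4, 19, 25 from A, C.
C's domain is down to {24}, so C = 24. So A can't be 24.
So 9 goes to A.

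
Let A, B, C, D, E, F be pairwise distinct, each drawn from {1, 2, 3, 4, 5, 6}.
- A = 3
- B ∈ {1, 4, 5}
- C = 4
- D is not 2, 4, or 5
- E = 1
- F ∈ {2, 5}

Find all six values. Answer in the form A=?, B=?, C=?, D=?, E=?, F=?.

A=3, B=5, C=4, D=6, E=1, F=2

A has just one choice, so A = 3. Strike 3 from D.
That leaves C = 4. Eliminate 4 elsewhere: B.
E has just one choice, so E = 1. Strike 1 from B, D.
That leaves B = 5. Strike 5 from F.
That leaves D = 6.
That leaves F = 2.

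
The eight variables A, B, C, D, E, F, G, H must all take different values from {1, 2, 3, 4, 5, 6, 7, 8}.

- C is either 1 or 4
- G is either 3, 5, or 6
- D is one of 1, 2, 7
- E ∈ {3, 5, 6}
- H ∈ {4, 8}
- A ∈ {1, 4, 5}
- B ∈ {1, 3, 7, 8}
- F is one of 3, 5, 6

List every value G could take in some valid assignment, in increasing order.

3, 5, 6

Among the 8 variables, 2 fits only D (and all 8 values in {1, 2, 3, 4, 5, 6, 7, 8} must be used), so D = 2.
The 7 still-open variables draw from only 7 values {1, 3, 4, 5, 6, 7, 8}, so each is used; only B can be 7, hence B = 7.
The 6 still-open variables together cover exactly {1, 3, 4, 5, 6, 8} — 6 values for 6 variables — and 8 appears only in H's list, so H = 8.
E, F, G share exactly the 3 values {3, 5, 6}; by pigeonhole those values go to them, so strike 3, 5, 6 from A.
No further eliminations apply; G can still be any of 3, 5, 6.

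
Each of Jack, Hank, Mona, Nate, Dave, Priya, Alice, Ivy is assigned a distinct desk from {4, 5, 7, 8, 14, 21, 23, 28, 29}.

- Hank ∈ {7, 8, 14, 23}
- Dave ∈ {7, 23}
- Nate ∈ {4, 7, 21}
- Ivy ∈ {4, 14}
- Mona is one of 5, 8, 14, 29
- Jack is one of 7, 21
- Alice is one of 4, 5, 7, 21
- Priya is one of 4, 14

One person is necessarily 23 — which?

The 8 variables draw from only 8 values {4, 5, 7, 8, 14, 21, 23, 29}, so each is used; only Mona can be 29, hence Mona = 29.
The 7 still-open variables together cover exactly {4, 5, 7, 8, 14, 21, 23} — 7 values for 7 variables — and 5 appears only in Alice's list, so Alice = 5.
The 6 still-open variables draw from only 6 values {4, 7, 8, 14, 21, 23}, so each is used; only Hank can be 8, hence Hank = 8.
The 5 still-open variables together cover exactly {4, 7, 14, 21, 23} — 5 values for 5 variables — and 23 appears only in Dave's list, so Dave = 23.

Dave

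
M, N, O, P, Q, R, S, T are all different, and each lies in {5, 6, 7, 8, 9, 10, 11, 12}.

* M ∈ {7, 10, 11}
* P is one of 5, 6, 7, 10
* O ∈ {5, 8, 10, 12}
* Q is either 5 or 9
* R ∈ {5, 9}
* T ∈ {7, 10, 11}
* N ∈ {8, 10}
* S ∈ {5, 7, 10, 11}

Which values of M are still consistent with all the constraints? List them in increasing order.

7, 10, 11

The 8 variables together cover exactly {5, 6, 7, 8, 9, 10, 11, 12} — 8 values for 8 variables — and 6 appears only in P's list, so P = 6.
Among the 7 still-open variables, 12 fits only O (and all 7 values in {5, 7, 8, 9, 10, 11, 12} must be used), so O = 12.
Among the 6 still-open variables, 8 fits only N (and all 6 values in {5, 7, 8, 9, 10, 11} must be used), so N = 8.
Q and R share exactly the 2 values {5, 9}; by pigeonhole those values go to them, so strike 5, 9 from S.
No further eliminations apply; M can still be any of 7, 10, 11.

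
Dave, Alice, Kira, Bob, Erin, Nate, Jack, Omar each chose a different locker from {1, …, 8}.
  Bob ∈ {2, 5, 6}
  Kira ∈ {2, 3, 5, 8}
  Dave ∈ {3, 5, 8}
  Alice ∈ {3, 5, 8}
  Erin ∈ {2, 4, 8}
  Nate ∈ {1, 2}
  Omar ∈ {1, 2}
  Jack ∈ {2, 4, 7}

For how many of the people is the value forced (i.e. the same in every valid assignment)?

3

Among the 8 variables, 6 fits only Bob (and all 8 values in {1, 2, 3, 4, 5, 6, 7, 8} must be used), so Bob = 6.
Among the 7 still-open variables, 7 fits only Jack (and all 7 values in {1, 2, 3, 4, 5, 7, 8} must be used), so Jack = 7.
Among the 6 still-open variables, 4 fits only Erin (and all 6 values in {1, 2, 3, 4, 5, 8} must be used), so Erin = 4.
Nate and Omar share exactly the 2 values {1, 2}; by pigeonhole those values go to them, so strike 1, 2 from Kira.
Determined: Bob=6, Erin=4, Jack=7. The other people each still have more than one consistent value. That makes 3.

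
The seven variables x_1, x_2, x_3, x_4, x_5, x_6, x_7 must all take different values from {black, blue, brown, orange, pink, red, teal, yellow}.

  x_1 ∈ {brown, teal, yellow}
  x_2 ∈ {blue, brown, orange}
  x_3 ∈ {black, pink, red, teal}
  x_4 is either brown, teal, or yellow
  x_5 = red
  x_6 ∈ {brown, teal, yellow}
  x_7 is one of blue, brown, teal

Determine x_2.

orange

x_5's domain is down to {red}, so x_5 = red. So x_3 can't be red.
The 3 variables x_1, x_4, x_6 are confined to {brown, teal, yellow}, which locks those values in; drop them from x_2, x_3, x_7.
x_7's domain is down to {blue}, so x_7 = blue. Eliminate blue elsewhere: x_2.
So x_2 = orange.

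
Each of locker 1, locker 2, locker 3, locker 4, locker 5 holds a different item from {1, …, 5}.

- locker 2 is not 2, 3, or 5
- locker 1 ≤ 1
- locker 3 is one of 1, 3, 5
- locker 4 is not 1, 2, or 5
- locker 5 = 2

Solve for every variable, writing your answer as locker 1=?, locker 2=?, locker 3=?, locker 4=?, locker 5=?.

locker 1=1, locker 2=4, locker 3=5, locker 4=3, locker 5=2

locker 1 must be 1 (only option left). Remove 1 from locker 2, locker 3.
locker 2 must be 4 (only option left). Strike 4 from locker 4.
locker 4 must be 3 (only option left). Remove 3 from locker 3.
locker 5 has just one choice, so locker 5 = 2.
That leaves locker 3 = 5.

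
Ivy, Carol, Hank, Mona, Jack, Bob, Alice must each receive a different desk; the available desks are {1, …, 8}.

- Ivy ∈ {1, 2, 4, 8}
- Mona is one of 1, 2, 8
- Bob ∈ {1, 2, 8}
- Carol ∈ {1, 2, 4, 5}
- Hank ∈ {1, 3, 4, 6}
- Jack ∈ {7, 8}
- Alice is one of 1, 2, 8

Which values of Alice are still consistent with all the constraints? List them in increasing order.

Mona, Bob, Alice share exactly the 3 values {1, 2, 8}; by pigeonhole those values go to them, so strike 1, 2, 8 from Ivy, Carol, Hank, Jack.
Ivy's domain is down to {4}, so Ivy = 4. Remove 4 from Carol, Hank.
That leaves Carol = 5.
That leaves Jack = 7.
No further eliminations apply; Alice can still be any of 1, 2, 8.

1, 2, 8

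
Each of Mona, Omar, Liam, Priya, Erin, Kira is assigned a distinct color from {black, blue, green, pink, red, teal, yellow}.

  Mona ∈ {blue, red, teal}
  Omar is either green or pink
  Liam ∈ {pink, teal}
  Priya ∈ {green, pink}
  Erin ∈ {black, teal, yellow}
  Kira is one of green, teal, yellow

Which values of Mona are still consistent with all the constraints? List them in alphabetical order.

blue, red

Omar and Priya between them cover only {green, pink} — a naked pair. Remove those values from Liam, Kira.
Liam has just one choice, so Liam = teal. Eliminate teal elsewhere: Mona, Erin, Kira.
Kira must be yellow (only option left). Eliminate yellow elsewhere: Erin.
Erin's domain is down to {black}, so Erin = black.
No further eliminations apply; Mona can still be any of blue, red.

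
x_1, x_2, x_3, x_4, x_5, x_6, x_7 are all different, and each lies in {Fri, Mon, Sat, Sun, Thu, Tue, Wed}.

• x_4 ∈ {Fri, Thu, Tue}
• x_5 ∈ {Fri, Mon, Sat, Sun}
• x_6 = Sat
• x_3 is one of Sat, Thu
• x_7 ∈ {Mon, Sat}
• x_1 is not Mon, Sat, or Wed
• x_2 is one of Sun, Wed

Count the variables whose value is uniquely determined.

x_6's domain is down to {Sat}, so x_6 = Sat. Strike Sat from x_3, x_5, x_7.
x_7's domain is down to {Mon}, so x_7 = Mon. So x_5 can't be Mon.
x_3 must be Thu (only option left). Eliminate Thu elsewhere: x_1, x_4.
The 4 still-open variables draw from only 4 values {Fri, Sun, Tue, Wed}, so each is used; only x_2 can be Wed, hence x_2 = Wed.
Determined: x_2=Wed, x_3=Thu, x_6=Sat, x_7=Mon. The other variables each still have more than one consistent value. That makes 4.

4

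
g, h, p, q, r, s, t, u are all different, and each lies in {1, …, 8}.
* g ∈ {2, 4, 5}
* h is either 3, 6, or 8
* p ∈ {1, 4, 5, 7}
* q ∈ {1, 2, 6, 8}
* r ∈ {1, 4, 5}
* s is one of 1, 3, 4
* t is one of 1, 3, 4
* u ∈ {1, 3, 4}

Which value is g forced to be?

The 8 variables draw from only 8 values {1, 2, 3, 4, 5, 6, 7, 8}, so each is used; only p can be 7, hence p = 7.
s, t, u share exactly the 3 values {1, 3, 4}; by pigeonhole those values go to them, so strike 1, 3, 4 from g, h, q, r.
r has just one choice, so r = 5. So g can't be 5.
So g = 2.

2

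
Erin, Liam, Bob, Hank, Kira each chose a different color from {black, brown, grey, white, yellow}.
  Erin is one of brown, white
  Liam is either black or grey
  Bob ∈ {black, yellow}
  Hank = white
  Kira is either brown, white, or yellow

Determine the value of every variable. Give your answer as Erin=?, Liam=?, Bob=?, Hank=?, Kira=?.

Hank has just one choice, so Hank = white. Strike white from Erin, Kira.
Erin has just one choice, so Erin = brown. So Kira can't be brown.
Kira has just one choice, so Kira = yellow. Strike yellow from Bob.
Bob has just one choice, so Bob = black. Strike black from Liam.
Liam must be grey (only option left).

Erin=brown, Liam=grey, Bob=black, Hank=white, Kira=yellow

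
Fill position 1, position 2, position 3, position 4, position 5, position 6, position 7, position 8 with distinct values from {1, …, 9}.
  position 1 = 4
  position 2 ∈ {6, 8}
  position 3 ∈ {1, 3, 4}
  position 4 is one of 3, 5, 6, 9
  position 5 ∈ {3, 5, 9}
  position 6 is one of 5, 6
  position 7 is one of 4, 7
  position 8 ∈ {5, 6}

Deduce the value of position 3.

position 1 must be 4 (only option left). Remove 4 from position 3, position 7.
position 7 has just one choice, so position 7 = 7.
Among the 6 still-open variables, 1 fits only position 3 (and all 6 values in {1, 3, 5, 6, 8, 9} must be used), so position 3 = 1.

1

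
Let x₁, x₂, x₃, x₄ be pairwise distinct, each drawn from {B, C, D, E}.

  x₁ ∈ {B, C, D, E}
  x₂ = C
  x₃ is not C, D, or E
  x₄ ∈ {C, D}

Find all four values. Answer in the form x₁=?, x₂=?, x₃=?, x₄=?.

x₂ must be C (only option left). So x₁, x₄ can't be C.
x₃ has just one choice, so x₃ = B. Strike B from x₁.
That leaves x₄ = D. Strike D from x₁.
That leaves x₁ = E.

x₁=E, x₂=C, x₃=B, x₄=D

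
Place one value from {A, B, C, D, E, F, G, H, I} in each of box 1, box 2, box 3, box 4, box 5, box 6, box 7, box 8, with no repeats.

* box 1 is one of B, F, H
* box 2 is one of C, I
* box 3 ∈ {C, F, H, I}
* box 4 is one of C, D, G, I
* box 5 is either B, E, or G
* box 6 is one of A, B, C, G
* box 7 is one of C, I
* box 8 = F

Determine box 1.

box 8's domain is down to {F}, so box 8 = F. So box 1, box 3 can't be F.
The 2 variables box 2 and box 7 are confined to {C, I}, which locks those values in; drop them from box 3, box 4, box 6.
box 3's domain is down to {H}, so box 3 = H. Remove H from box 1.
So box 1 = B.

B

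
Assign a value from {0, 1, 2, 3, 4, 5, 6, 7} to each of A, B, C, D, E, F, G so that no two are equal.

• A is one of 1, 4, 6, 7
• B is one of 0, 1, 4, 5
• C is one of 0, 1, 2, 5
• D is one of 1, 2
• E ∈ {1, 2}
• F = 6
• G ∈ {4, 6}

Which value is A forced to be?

F must be 6 (only option left). Remove 6 from A, G.
That leaves G = 4. Remove 4 from A, B.
The 5 still-open variables draw from only 5 values {0, 1, 2, 5, 7}, so each is used; only A can be 7, hence A = 7.

7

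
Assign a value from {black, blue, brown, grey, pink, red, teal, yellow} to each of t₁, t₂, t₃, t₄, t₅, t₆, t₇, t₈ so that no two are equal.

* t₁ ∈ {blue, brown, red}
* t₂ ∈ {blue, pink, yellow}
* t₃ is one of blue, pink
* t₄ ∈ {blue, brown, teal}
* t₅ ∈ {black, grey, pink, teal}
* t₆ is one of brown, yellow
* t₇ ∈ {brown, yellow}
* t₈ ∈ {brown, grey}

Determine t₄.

teal

The 8 variables draw from only 8 values {black, blue, brown, grey, pink, red, teal, yellow}, so each is used; only t₅ can be black, hence t₅ = black.
Among the 7 still-open variables, grey fits only t₈ (and all 7 values in {blue, brown, grey, pink, red, teal, yellow} must be used), so t₈ = grey.
The 6 still-open variables together cover exactly {blue, brown, pink, red, teal, yellow} — 6 values for 6 variables — and red appears only in t₁'s list, so t₁ = red.
The 5 still-open variables together cover exactly {blue, brown, pink, teal, yellow} — 5 values for 5 variables — and teal appears only in t₄'s list, so t₄ = teal.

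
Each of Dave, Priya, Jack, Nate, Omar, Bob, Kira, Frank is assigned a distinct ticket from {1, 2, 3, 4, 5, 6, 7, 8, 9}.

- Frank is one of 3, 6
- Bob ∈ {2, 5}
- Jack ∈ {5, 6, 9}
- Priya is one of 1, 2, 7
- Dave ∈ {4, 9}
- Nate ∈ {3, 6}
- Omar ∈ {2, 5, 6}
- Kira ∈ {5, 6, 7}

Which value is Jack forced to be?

9

The 8 variables together cover exactly {1, 2, 3, 4, 5, 6, 7, 9} — 8 values for 8 variables — and 1 appears only in Priya's list, so Priya = 1.
The 7 still-open variables together cover exactly {2, 3, 4, 5, 6, 7, 9} — 7 values for 7 variables — and 4 appears only in Dave's list, so Dave = 4.
Among the 6 still-open variables, 7 fits only Kira (and all 6 values in {2, 3, 5, 6, 7, 9} must be used), so Kira = 7.
Among the 5 still-open variables, 9 fits only Jack (and all 5 values in {2, 3, 5, 6, 9} must be used), so Jack = 9.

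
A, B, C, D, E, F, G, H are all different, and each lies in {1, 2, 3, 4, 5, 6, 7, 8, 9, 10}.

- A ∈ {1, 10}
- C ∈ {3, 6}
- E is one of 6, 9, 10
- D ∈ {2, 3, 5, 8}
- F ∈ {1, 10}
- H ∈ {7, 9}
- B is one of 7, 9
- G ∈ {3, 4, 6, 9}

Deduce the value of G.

A and F share exactly the 2 values {1, 10}; by pigeonhole those values go to them, so strike 1, 10 from E.
B and H share exactly the 2 values {7, 9}; by pigeonhole those values go to them, so strike 7, 9 from E, G.
E's domain is down to {6}, so E = 6. Remove 6 from C, G.
C's domain is down to {3}, so C = 3. Remove 3 from D, G.
So G = 4.

4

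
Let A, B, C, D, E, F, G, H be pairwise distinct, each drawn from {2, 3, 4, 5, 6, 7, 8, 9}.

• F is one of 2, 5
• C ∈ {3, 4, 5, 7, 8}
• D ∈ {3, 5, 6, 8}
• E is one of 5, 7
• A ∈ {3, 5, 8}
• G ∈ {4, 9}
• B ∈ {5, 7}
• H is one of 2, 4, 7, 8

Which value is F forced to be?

The 8 variables draw from only 8 values {2, 3, 4, 5, 6, 7, 8, 9}, so each is used; only D can be 6, hence D = 6.
The 7 still-open variables together cover exactly {2, 3, 4, 5, 7, 8, 9} — 7 values for 7 variables — and 9 appears only in G's list, so G = 9.
B and E between them cover only {5, 7} — a naked pair. Remove those values from A, C, F, H.
So F = 2.

2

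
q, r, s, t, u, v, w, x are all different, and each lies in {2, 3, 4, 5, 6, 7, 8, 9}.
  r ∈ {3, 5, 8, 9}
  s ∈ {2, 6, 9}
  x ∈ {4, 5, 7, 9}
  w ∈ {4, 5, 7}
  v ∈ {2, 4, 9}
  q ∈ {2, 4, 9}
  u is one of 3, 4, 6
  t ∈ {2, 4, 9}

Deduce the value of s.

6

The 8 variables draw from only 8 values {2, 3, 4, 5, 6, 7, 8, 9}, so each is used; only r can be 8, hence r = 8.
The 7 still-open variables together cover exactly {2, 3, 4, 5, 6, 7, 9} — 7 values for 7 variables — and 3 appears only in u's list, so u = 3.
Among the 6 still-open variables, 6 fits only s (and all 6 values in {2, 4, 5, 6, 7, 9} must be used), so s = 6.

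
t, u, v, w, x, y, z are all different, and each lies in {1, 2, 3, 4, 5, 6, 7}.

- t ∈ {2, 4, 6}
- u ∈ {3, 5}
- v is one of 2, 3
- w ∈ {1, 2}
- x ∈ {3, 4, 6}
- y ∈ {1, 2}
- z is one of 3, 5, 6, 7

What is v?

Among the 7 variables, 7 fits only z (and all 7 values in {1, 2, 3, 4, 5, 6, 7} must be used), so z = 7.
Among the 6 still-open variables, 5 fits only u (and all 6 values in {1, 2, 3, 4, 5, 6} must be used), so u = 5.
The 2 variables w and y are confined to {1, 2}, which locks those values in; drop them from t, v.
So v = 3.

3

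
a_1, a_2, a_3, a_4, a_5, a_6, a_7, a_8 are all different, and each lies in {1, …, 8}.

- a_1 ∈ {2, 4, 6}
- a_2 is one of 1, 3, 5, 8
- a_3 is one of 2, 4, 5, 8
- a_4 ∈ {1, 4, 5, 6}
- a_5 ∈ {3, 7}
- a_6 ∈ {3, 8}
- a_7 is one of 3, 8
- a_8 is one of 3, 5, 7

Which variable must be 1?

The 2 variables a_6 and a_7 are confined to {3, 8}, which locks those values in; drop them from a_2, a_3, a_5, a_8.
a_5 must be 7 (only option left). Remove 7 from a_8.
a_8 has just one choice, so a_8 = 5. Remove 5 from a_2, a_3, a_4.
So 1 goes to a_2.

a_2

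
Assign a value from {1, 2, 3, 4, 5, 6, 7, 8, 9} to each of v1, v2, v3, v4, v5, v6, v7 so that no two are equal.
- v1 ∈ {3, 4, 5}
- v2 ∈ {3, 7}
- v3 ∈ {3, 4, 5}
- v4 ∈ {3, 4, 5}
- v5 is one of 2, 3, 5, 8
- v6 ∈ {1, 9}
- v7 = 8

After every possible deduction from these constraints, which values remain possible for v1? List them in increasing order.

v7 has just one choice, so v7 = 8. Remove 8 from v5.
v1, v3, v4 share exactly the 3 values {3, 4, 5}; by pigeonhole those values go to them, so strike 3, 4, 5 from v2, v5.
v2's domain is down to {7}, so v2 = 7.
That leaves v5 = 2.
No further eliminations apply; v1 can still be any of 3, 4, 5.

3, 4, 5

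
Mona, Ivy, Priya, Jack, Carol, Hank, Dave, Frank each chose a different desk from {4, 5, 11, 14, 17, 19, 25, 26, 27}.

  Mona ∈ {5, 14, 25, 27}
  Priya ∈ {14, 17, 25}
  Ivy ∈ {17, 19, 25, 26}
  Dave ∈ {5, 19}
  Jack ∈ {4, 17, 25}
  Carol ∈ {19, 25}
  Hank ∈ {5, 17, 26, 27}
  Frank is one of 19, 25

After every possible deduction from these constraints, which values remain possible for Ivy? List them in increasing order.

The 8 variables draw from only 8 values {4, 5, 14, 17, 19, 25, 26, 27}, so each is used; only Jack can be 4, hence Jack = 4.
The 2 variables Carol and Frank are confined to {19, 25}, which locks those values in; drop them from Mona, Ivy, Priya, Dave.
Dave must be 5 (only option left). Eliminate 5 elsewhere: Mona, Hank.
No further eliminations apply; Ivy can still be any of 17, 26.

17, 26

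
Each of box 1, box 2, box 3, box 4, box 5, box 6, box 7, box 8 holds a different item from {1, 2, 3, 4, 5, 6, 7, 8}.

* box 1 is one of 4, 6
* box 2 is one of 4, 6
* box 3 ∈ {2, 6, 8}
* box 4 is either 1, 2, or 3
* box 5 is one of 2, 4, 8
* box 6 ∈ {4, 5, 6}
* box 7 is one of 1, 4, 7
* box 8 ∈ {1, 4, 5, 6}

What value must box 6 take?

Among the 8 variables, 3 fits only box 4 (and all 8 values in {1, 2, 3, 4, 5, 6, 7, 8} must be used), so box 4 = 3.
The 7 still-open variables together cover exactly {1, 2, 4, 5, 6, 7, 8} — 7 values for 7 variables — and 7 appears only in box 7's list, so box 7 = 7.
Among the 6 still-open variables, 1 fits only box 8 (and all 6 values in {1, 2, 4, 5, 6, 8} must be used), so box 8 = 1.
Among the 5 still-open variables, 5 fits only box 6 (and all 5 values in {2, 4, 5, 6, 8} must be used), so box 6 = 5.

5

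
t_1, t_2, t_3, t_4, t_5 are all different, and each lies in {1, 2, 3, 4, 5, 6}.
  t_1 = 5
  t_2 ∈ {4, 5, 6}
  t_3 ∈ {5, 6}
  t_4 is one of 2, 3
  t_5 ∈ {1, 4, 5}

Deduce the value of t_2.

t_1 has just one choice, so t_1 = 5. Strike 5 from t_2, t_3, t_5.
That leaves t_3 = 6. So t_2 can't be 6.
So t_2 = 4.

4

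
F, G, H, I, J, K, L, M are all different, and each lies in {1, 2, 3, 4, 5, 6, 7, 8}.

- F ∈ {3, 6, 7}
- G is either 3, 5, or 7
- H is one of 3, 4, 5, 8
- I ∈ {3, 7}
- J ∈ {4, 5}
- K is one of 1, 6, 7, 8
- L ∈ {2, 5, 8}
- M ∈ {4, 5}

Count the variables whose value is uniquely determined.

Among the 8 variables, 1 fits only K (and all 8 values in {1, 2, 3, 4, 5, 6, 7, 8} must be used), so K = 1.
Among the 7 still-open variables, 2 fits only L (and all 7 values in {2, 3, 4, 5, 6, 7, 8} must be used), so L = 2.
The 6 still-open variables together cover exactly {3, 4, 5, 6, 7, 8} — 6 values for 6 variables — and 6 appears only in F's list, so F = 6.
Among the 5 still-open variables, 8 fits only H (and all 5 values in {3, 4, 5, 7, 8} must be used), so H = 8.
The 2 variables J and M are confined to {4, 5}, which locks those values in; drop them from G.
Determined: F=6, H=8, K=1, L=2. The other variables each still have more than one consistent value. That makes 4.

4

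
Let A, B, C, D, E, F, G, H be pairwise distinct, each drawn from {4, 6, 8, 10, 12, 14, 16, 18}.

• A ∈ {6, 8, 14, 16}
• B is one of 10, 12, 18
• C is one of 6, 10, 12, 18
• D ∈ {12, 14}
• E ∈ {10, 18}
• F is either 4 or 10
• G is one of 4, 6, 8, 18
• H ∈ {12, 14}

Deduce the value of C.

The 8 variables draw from only 8 values {4, 6, 8, 10, 12, 14, 16, 18}, so each is used; only A can be 16, hence A = 16.
The 7 still-open variables together cover exactly {4, 6, 8, 10, 12, 14, 18} — 7 values for 7 variables — and 8 appears only in G's list, so G = 8.
Among the 6 still-open variables, 4 fits only F (and all 6 values in {4, 6, 10, 12, 14, 18} must be used), so F = 4.
The 5 still-open variables draw from only 5 values {6, 10, 12, 14, 18}, so each is used; only C can be 6, hence C = 6.

6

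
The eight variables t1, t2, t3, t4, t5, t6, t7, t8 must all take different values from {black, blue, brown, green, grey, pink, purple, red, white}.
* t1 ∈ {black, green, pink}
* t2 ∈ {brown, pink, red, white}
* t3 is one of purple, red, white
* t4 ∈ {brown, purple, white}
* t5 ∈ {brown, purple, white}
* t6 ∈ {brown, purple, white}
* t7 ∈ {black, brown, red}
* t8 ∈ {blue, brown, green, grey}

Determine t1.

The 3 variables t4, t5, t6 are confined to {brown, purple, white}, which locks those values in; drop them from t2, t3, t7, t8.
t3 must be red (only option left). So t2, t7 can't be red.
That leaves t7 = black. Remove black from t1.
t2 must be pink (only option left). Remove pink from t1.
So t1 = green.

green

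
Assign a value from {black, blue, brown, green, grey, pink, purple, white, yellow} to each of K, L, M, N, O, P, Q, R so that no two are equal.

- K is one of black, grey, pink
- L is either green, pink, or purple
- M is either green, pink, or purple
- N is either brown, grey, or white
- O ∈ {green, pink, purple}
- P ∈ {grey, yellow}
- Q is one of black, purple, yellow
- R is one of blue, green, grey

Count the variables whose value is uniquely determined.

1

The 3 variables L, M, O are confined to {green, pink, purple}, which locks those values in; drop them from K, Q, R.
K, P, Q share exactly the 3 values {black, grey, yellow}; by pigeonhole those values go to them, so strike black, grey, yellow from N, R.
R must be blue (only option left).
Determined: R=blue. The other variables each still have more than one consistent value. That makes 1.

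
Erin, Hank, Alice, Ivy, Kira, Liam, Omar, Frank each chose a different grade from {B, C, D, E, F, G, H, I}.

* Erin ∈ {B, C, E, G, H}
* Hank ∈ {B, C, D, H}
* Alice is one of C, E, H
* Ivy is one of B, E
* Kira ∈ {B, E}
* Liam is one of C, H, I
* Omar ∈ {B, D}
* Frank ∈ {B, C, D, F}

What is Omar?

The 8 variables together cover exactly {B, C, D, E, F, G, H, I} — 8 values for 8 variables — and F appears only in Frank's list, so Frank = F.
Among the 7 still-open variables, G fits only Erin (and all 7 values in {B, C, D, E, G, H, I} must be used), so Erin = G.
The 6 still-open variables together cover exactly {B, C, D, E, H, I} — 6 values for 6 variables — and I appears only in Liam's list, so Liam = I.
Ivy and Kira share exactly the 2 values {B, E}; by pigeonhole those values go to them, so strike B, E from Hank, Alice, Omar.
So Omar = D.

D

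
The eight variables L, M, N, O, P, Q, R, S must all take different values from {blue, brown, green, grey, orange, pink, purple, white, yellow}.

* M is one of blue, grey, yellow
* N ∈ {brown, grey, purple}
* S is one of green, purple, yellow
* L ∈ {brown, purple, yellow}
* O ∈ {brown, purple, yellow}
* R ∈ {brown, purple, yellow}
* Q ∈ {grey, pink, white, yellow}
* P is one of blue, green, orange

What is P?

L, O, R share exactly the 3 values {brown, purple, yellow}; by pigeonhole those values go to them, so strike brown, purple, yellow from M, N, Q, S.
N must be grey (only option left). Strike grey from M, Q.
That leaves S = green. Eliminate green elsewhere: P.
That leaves M = blue. So P can't be blue.
So P = orange.

orange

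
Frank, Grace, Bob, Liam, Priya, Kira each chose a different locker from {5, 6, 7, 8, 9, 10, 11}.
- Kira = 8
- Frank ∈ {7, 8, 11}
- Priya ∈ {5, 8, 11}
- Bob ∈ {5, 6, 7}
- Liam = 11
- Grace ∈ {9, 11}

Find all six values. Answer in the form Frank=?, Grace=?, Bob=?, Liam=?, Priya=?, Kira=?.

Liam's domain is down to {11}, so Liam = 11. Eliminate 11 elsewhere: Frank, Grace, Priya.
Kira must be 8 (only option left). So Frank, Priya can't be 8.
Frank has just one choice, so Frank = 7. So Bob can't be 7.
Grace must be 9 (only option left).
That leaves Priya = 5. Remove 5 from Bob.
That leaves Bob = 6.

Frank=7, Grace=9, Bob=6, Liam=11, Priya=5, Kira=8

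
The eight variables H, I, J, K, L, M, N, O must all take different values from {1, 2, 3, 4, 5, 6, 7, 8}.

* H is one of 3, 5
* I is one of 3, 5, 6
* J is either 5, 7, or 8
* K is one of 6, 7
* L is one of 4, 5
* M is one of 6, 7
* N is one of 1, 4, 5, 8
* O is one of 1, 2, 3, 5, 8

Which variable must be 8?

J

The 8 variables together cover exactly {1, 2, 3, 4, 5, 6, 7, 8} — 8 values for 8 variables — and 2 appears only in O's list, so O = 2.
The 7 still-open variables together cover exactly {1, 3, 4, 5, 6, 7, 8} — 7 values for 7 variables — and 1 appears only in N's list, so N = 1.
The 6 still-open variables draw from only 6 values {3, 4, 5, 6, 7, 8}, so each is used; only L can be 4, hence L = 4.
Among the 5 still-open variables, 8 fits only J (and all 5 values in {3, 5, 6, 7, 8} must be used), so J = 8.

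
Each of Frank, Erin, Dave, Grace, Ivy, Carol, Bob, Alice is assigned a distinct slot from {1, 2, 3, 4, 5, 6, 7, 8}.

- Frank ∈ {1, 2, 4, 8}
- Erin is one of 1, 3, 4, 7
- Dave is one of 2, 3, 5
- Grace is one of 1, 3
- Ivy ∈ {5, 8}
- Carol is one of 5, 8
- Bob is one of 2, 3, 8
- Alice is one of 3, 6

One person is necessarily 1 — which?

The 8 variables together cover exactly {1, 2, 3, 4, 5, 6, 7, 8} — 8 values for 8 variables — and 6 appears only in Alice's list, so Alice = 6.
The 7 still-open variables draw from only 7 values {1, 2, 3, 4, 5, 7, 8}, so each is used; only Erin can be 7, hence Erin = 7.
The 6 still-open variables draw from only 6 values {1, 2, 3, 4, 5, 8}, so each is used; only Frank can be 4, hence Frank = 4.
The 5 still-open variables together cover exactly {1, 2, 3, 5, 8} — 5 values for 5 variables — and 1 appears only in Grace's list, so Grace = 1.

Grace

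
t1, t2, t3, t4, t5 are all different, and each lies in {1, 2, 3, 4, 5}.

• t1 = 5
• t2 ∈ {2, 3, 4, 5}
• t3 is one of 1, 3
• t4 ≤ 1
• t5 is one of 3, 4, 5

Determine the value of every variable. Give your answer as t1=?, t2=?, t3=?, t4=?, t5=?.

t1's domain is down to {5}, so t1 = 5. So t2, t5 can't be 5.
t4 must be 1 (only option left). Eliminate 1 elsewhere: t3.
t3's domain is down to {3}, so t3 = 3. Eliminate 3 elsewhere: t2, t5.
t5's domain is down to {4}, so t5 = 4. Remove 4 from t2.
That leaves t2 = 2.

t1=5, t2=2, t3=3, t4=1, t5=4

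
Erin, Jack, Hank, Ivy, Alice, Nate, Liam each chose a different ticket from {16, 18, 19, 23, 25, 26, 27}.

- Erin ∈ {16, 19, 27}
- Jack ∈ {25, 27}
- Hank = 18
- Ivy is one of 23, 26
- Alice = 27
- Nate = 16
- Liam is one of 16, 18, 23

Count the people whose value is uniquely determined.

Hank's domain is down to {18}, so Hank = 18. Eliminate 18 elsewhere: Liam.
Alice's domain is down to {27}, so Alice = 27. Remove 27 from Erin, Jack.
Nate has just one choice, so Nate = 16. Eliminate 16 elsewhere: Erin, Liam.
That leaves Liam = 23. Strike 23 from Ivy.
That leaves Erin = 19.
That leaves Jack = 25.
Ivy's domain is down to {26}, so Ivy = 26.
Every person is fixed: Erin=19, Jack=25, Hank=18, Ivy=26, Alice=27, Nate=16, Liam=23. That makes 7.

7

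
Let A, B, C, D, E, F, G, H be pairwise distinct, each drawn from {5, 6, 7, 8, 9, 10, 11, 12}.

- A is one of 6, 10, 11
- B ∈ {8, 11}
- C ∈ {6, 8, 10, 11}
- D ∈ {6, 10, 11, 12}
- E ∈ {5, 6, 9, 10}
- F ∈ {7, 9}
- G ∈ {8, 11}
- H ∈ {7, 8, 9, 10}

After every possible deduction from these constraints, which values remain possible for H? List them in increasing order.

The 8 variables together cover exactly {5, 6, 7, 8, 9, 10, 11, 12} — 8 values for 8 variables — and 5 appears only in E's list, so E = 5.
Among the 7 still-open variables, 12 fits only D (and all 7 values in {6, 7, 8, 9, 10, 11, 12} must be used), so D = 12.
B and G between them cover only {8, 11} — a naked pair. Remove those values from A, C, H.
A and C share exactly the 2 values {6, 10}; by pigeonhole those values go to them, so strike 6, 10 from H.
No further eliminations apply; H can still be any of 7, 9.

7, 9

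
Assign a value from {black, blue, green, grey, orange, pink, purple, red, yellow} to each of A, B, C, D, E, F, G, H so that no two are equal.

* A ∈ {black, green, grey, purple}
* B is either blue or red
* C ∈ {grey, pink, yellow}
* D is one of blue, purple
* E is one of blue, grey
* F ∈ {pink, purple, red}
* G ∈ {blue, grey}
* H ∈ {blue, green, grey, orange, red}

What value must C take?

E and G between them cover only {blue, grey} — a naked pair. Remove those values from A, B, C, D, H.
B must be red (only option left). So F, H can't be red.
D must be purple (only option left). Remove purple from A, F.
F must be pink (only option left). Eliminate pink elsewhere: C.
So C = yellow.

yellow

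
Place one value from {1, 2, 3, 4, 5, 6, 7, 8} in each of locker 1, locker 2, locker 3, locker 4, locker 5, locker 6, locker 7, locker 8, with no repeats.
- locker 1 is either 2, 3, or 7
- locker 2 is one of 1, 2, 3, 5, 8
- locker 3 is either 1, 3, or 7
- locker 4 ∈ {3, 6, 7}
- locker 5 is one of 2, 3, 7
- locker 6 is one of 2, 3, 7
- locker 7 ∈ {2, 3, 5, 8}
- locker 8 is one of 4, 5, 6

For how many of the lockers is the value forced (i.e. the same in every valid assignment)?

3

The 8 variables together cover exactly {1, 2, 3, 4, 5, 6, 7, 8} — 8 values for 8 variables — and 4 appears only in locker 8's list, so locker 8 = 4.
The 7 still-open variables together cover exactly {1, 2, 3, 5, 6, 7, 8} — 7 values for 7 variables — and 6 appears only in locker 4's list, so locker 4 = 6.
The 3 variables locker 1, locker 5, locker 6 are confined to {2, 3, 7}, which locks those values in; drop them from locker 2, locker 3, locker 7.
locker 3 must be 1 (only option left). So locker 2 can't be 1.
Determined: locker 3=1, locker 4=6, locker 8=4. The other lockers each still have more than one consistent value. That makes 3.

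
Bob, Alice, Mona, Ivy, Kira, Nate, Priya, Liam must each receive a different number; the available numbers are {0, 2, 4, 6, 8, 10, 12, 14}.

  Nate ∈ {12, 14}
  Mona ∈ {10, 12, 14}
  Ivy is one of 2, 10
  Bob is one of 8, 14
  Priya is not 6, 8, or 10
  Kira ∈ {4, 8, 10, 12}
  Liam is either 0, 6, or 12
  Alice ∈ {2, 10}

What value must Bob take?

8

Among the 8 variables, 6 fits only Liam (and all 8 values in {0, 2, 4, 6, 8, 10, 12, 14} must be used), so Liam = 6.
The 7 still-open variables draw from only 7 values {0, 2, 4, 8, 10, 12, 14}, so each is used; only Priya can be 0, hence Priya = 0.
Among the 6 still-open variables, 4 fits only Kira (and all 6 values in {2, 4, 8, 10, 12, 14} must be used), so Kira = 4.
The 5 still-open variables draw from only 5 values {2, 8, 10, 12, 14}, so each is used; only Bob can be 8, hence Bob = 8.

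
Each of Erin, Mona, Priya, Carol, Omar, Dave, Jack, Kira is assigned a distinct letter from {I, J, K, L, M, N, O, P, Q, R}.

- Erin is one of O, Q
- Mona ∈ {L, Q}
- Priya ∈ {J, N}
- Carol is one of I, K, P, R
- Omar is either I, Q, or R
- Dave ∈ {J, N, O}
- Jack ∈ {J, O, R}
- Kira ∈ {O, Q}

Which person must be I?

Omar

Erin and Kira between them cover only {O, Q} — a naked pair. Remove those values from Mona, Omar, Dave, Jack.
Mona must be L (only option left).
The 2 variables Priya and Dave are confined to {J, N}, which locks those values in; drop them from Jack.
That leaves Jack = R. So Carol, Omar can't be R.
So I goes to Omar.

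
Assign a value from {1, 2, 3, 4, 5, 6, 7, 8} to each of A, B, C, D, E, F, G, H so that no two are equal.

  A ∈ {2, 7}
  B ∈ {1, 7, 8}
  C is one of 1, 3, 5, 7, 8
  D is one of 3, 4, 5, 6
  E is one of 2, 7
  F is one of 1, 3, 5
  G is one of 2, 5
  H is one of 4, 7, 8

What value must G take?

5

The 8 variables draw from only 8 values {1, 2, 3, 4, 5, 6, 7, 8}, so each is used; only D can be 6, hence D = 6.
Among the 7 still-open variables, 4 fits only H (and all 7 values in {1, 2, 3, 4, 5, 7, 8} must be used), so H = 4.
The 2 variables A and E are confined to {2, 7}, which locks those values in; drop them from B, C, G.
So G = 5.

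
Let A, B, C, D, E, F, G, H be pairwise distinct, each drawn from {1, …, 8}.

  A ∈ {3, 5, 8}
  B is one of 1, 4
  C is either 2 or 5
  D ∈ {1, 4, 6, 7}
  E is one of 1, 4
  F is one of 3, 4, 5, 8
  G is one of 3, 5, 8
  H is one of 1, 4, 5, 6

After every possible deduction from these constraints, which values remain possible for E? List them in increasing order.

1, 4

The 8 variables together cover exactly {1, 2, 3, 4, 5, 6, 7, 8} — 8 values for 8 variables — and 2 appears only in C's list, so C = 2.
The 7 still-open variables together cover exactly {1, 3, 4, 5, 6, 7, 8} — 7 values for 7 variables — and 7 appears only in D's list, so D = 7.
The 6 still-open variables draw from only 6 values {1, 3, 4, 5, 6, 8}, so each is used; only H can be 6, hence H = 6.
The 2 variables B and E are confined to {1, 4}, which locks those values in; drop them from F.
No further eliminations apply; E can still be any of 1, 4.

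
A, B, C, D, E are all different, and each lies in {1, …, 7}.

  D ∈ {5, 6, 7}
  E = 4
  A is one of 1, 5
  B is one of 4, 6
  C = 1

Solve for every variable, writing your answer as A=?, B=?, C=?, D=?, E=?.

A=5, B=6, C=1, D=7, E=4

C has just one choice, so C = 1. Remove 1 from A.
E must be 4 (only option left). So B can't be 4.
A must be 5 (only option left). Remove 5 from D.
B must be 6 (only option left). So D can't be 6.
That leaves D = 7.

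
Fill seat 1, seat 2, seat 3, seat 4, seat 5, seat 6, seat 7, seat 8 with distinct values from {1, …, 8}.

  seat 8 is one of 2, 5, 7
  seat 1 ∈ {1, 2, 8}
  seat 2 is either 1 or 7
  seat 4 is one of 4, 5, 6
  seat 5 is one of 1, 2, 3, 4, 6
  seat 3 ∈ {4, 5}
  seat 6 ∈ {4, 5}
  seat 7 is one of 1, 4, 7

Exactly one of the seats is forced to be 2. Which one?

The 8 variables together cover exactly {1, 2, 3, 4, 5, 6, 7, 8} — 8 values for 8 variables — and 3 appears only in seat 5's list, so seat 5 = 3.
The 7 still-open variables together cover exactly {1, 2, 4, 5, 6, 7, 8} — 7 values for 7 variables — and 6 appears only in seat 4's list, so seat 4 = 6.
The 6 still-open variables together cover exactly {1, 2, 4, 5, 7, 8} — 6 values for 6 variables — and 8 appears only in seat 1's list, so seat 1 = 8.
The 5 still-open variables together cover exactly {1, 2, 4, 5, 7} — 5 values for 5 variables — and 2 appears only in seat 8's list, so seat 8 = 2.

seat 8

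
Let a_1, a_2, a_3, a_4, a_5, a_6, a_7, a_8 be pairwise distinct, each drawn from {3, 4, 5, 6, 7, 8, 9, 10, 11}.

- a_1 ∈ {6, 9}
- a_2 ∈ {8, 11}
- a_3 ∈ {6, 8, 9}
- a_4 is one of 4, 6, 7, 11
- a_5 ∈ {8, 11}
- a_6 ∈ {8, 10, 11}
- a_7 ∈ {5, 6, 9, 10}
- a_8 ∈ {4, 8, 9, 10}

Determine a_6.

The 8 variables draw from only 8 values {4, 5, 6, 7, 8, 9, 10, 11}, so each is used; only a_7 can be 5, hence a_7 = 5.
The 7 still-open variables draw from only 7 values {4, 6, 7, 8, 9, 10, 11}, so each is used; only a_4 can be 7, hence a_4 = 7.
The 6 still-open variables draw from only 6 values {4, 6, 8, 9, 10, 11}, so each is used; only a_8 can be 4, hence a_8 = 4.
The 5 still-open variables together cover exactly {6, 8, 9, 10, 11} — 5 values for 5 variables — and 10 appears only in a_6's list, so a_6 = 10.

10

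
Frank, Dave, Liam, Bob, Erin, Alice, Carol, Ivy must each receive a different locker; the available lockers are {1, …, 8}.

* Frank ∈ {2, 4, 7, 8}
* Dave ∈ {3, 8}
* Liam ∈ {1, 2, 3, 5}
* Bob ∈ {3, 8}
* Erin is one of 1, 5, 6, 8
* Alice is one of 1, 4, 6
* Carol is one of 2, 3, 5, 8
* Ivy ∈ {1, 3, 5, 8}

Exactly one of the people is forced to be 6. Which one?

The 8 variables draw from only 8 values {1, 2, 3, 4, 5, 6, 7, 8}, so each is used; only Frank can be 7, hence Frank = 7.
The 7 still-open variables together cover exactly {1, 2, 3, 4, 5, 6, 8} — 7 values for 7 variables — and 4 appears only in Alice's list, so Alice = 4.
The 6 still-open variables draw from only 6 values {1, 2, 3, 5, 6, 8}, so each is used; only Erin can be 6, hence Erin = 6.

Erin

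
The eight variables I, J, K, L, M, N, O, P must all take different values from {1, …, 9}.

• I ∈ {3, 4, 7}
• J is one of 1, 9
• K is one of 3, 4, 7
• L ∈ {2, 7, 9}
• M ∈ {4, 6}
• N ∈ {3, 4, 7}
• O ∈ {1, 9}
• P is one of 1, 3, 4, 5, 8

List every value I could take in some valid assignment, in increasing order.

The 2 variables J and O are confined to {1, 9}, which locks those values in; drop them from L, P.
The 3 variables I, K, N are confined to {3, 4, 7}, which locks those values in; drop them from L, M, P.
L must be 2 (only option left).
That leaves M = 6.
No further eliminations apply; I can still be any of 3, 4, 7.

3, 4, 7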